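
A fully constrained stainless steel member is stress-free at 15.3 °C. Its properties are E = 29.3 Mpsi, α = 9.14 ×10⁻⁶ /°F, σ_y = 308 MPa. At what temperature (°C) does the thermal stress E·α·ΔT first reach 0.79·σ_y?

E = 29.3 Mpsi = 202.0 GPa.
α = 9.14×10⁻⁶/°F × 9/5 = 16.5×10⁻⁶/K.
E·α·ΔT = 243.3 MPa ⇒ ΔT = 243.3 / (202.0×10³ × 16.5×10⁻⁶) = 73.21 K.
T = 15.3 + 73.21 = 88.51 °C.

88.5 °C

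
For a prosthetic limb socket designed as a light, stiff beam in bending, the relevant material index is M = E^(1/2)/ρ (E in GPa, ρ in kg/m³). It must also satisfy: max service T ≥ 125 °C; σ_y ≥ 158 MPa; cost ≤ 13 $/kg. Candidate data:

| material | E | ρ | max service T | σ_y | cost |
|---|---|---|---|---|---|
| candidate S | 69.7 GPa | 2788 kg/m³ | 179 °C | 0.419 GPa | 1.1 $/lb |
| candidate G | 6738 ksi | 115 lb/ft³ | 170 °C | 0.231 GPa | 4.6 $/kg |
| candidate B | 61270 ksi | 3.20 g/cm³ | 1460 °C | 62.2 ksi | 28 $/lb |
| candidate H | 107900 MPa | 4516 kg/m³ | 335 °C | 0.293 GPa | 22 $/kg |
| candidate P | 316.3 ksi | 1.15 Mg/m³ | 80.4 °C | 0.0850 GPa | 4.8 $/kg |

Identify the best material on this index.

candidate G

Screen on constraints: max service T ≥ 125 °C; σ_y ≥ 158 MPa; cost ≤ 13 $/kg. Survivors: candidate S, candidate G.
Putting every candidate on a common basis:
  candidate S: E = 69.70 GPa, ρ = 2788 kg/m³
  candidate G: E = 46.46 GPa, ρ = 1842 kg/m³
  candidate G: M = 3.70×10⁻³
  candidate S: M = 2.99×10⁻³
The maximum is for candidate G.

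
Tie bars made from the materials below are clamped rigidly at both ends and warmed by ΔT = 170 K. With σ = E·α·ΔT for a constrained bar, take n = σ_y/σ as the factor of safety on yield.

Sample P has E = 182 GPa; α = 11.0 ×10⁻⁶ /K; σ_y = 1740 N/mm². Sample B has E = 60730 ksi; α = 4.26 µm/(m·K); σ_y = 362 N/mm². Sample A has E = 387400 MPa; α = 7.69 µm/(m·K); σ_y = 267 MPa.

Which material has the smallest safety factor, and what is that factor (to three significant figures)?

sample A, n = 0.527

In consistent units (E in GPa, α in ×10⁻⁶/K, σ_y in MPa):
  sample P: E = 182.0, α = 11.0, σ_y = 1740 → σ = 340 MPa, n = 5.11
  sample B: E = 418.7, α = 4.26, σ_y = 362.0 → σ = 303 MPa, n = 1.19
  sample A: E = 387.4, α = 7.69, σ_y = 267.0 → σ = 506 MPa, n = 0.527
The minimum is sample A at n = 0.527.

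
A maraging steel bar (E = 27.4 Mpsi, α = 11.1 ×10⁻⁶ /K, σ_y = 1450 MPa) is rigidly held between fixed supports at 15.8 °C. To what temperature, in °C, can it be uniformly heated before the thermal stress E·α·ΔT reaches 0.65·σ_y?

E = 27.4 Mpsi = 188.9 GPa.
E·α·ΔT = 942.5 MPa ⇒ ΔT = 942.5 / (188.9×10³ × 11.1×10⁻⁶) = 449.5 K.
T = 15.8 + 449.5 = 465.3 °C.

465 °C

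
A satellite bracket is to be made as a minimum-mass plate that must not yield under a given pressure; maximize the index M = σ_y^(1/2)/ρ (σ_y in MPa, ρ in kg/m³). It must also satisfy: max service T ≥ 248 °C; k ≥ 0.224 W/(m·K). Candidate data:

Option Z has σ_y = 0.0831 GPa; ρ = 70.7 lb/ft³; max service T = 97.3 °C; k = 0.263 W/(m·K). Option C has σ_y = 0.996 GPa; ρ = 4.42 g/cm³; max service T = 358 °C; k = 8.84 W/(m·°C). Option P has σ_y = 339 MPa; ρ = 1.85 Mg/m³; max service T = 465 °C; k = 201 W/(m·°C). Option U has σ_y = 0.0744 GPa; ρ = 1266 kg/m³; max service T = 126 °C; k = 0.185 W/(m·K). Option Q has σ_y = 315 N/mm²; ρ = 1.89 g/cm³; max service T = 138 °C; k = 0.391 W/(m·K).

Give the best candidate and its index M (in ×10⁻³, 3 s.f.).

Screen on constraints: max service T ≥ 248 °C; k ≥ 0.224 W/(m·K). Survivors: option C, option P.
Putting every candidate on a common basis:
  option C: σ_y = 996.0 MPa, ρ = 4420 kg/m³
  option P: σ_y = 339.0 MPa, ρ = 1850 kg/m³
  option P: M = 9.95×10⁻³
  option C: M = 7.14×10⁻³
Option P has the largest M.

option P, M = 9.95×10⁻³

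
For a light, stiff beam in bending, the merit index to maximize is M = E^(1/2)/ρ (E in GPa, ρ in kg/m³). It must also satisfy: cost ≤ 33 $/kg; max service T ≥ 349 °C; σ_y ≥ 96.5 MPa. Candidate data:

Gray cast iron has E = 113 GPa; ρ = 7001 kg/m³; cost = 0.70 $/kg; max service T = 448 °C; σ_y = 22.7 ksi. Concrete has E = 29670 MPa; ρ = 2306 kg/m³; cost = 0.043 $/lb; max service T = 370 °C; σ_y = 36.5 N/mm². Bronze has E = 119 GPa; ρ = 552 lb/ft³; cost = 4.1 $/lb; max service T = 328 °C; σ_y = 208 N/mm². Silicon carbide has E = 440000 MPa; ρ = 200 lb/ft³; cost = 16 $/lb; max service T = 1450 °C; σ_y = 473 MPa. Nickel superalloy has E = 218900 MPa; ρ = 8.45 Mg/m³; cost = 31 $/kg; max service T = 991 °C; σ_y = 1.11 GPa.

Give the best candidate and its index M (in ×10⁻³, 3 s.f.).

nickel superalloy, M = 1.75×10⁻³

Screen on constraints: cost ≤ 33 $/kg; max service T ≥ 349 °C; σ_y ≥ 96.5 MPa. Survivors: gray cast iron, nickel superalloy.
Putting every candidate on a common basis:
  gray cast iron: E = 113.0 GPa, ρ = 7001 kg/m³
  nickel superalloy: E = 218.9 GPa, ρ = 8450 kg/m³
  nickel superalloy: M = 1.75×10⁻³
  gray cast iron: M = 1.52×10⁻³
Nickel superalloy ranks first.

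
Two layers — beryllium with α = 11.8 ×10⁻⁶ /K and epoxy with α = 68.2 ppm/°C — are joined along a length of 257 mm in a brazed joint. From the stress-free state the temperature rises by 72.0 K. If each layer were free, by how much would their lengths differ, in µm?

Δα = |11.8 − 68.2|×10⁻⁶/K = 56.4×10⁻⁶/K.
ΔL_mismatch = Δα·L·ΔT = 56.4×10⁻⁶ × 257.0 mm × 72.0 K = 1040 µm.

1040 µm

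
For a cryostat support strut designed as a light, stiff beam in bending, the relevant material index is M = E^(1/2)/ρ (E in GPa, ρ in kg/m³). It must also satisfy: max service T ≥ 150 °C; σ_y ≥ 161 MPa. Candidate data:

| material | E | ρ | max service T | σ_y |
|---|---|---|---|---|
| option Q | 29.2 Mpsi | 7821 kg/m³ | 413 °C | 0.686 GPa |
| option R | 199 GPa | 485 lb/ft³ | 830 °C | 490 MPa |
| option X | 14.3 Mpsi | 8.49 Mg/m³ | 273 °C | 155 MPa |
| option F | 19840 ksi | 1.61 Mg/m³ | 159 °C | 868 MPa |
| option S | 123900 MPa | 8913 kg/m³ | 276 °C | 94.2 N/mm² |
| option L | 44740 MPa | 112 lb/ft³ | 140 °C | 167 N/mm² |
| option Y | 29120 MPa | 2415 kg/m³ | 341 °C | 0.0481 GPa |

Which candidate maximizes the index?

Screen on constraints: max service T ≥ 150 °C; σ_y ≥ 161 MPa. Survivors: option Q, option R, option F.
After converting to SI:
  option Q: E = 201.3 GPa, ρ = 7821 kg/m³
  option R: E = 199.0 GPa, ρ = 7769 kg/m³
  option F: E = 136.8 GPa, ρ = 1610 kg/m³
  option F: M = 7.26×10⁻³
  option R: M = 1.82×10⁻³
  option Q: M = 1.81×10⁻³
Option F ranks first.

option F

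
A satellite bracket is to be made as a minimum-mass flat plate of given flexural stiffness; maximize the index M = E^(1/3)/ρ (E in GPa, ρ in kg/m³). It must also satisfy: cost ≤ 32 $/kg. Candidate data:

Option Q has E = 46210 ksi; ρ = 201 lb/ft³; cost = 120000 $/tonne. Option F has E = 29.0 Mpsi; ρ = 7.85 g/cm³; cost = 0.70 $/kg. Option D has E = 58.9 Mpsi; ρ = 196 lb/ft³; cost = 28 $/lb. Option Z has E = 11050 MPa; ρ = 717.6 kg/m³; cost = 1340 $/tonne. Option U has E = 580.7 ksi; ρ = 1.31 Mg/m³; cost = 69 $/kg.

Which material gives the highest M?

option Z

Screen on constraints: cost ≤ 32 $/kg. Survivors: option F, option Z.
Putting every candidate on a common basis:
  option F: E = 199.9 GPa, ρ = 7850 kg/m³
  option Z: E = 11.05 GPa, ρ = 717.6 kg/m³
  option Z: M = 3.10×10⁻³
  option F: M = 0.745×10⁻³
The maximum is for option Z.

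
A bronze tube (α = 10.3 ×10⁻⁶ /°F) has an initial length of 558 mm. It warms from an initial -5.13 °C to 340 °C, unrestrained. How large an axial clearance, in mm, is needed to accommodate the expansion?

3.57 mm

Convert α: 10.3×10⁻⁶/°F × (9/5) = 18.5×10⁻⁶/K.
ΔT = 340 − (-5.13) = 345.1 K.
ΔL = α·L₀·ΔT = 18.5×10⁻⁶ × 558 mm × 345.1 K = 3.57 mm.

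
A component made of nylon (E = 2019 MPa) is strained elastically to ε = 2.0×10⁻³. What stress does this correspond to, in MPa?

4.04 MPa

E = 2019 MPa = 2.019 GPa.
σ = E·ε = 2019 MPa × 2.0×10⁻³ = 4.04 MPa.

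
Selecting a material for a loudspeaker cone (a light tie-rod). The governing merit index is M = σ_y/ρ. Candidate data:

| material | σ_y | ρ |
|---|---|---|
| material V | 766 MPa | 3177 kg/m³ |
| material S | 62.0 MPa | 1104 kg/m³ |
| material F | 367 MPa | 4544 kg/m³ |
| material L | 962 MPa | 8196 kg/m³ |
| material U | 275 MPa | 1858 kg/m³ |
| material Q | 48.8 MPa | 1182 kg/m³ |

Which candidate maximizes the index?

Evaluate M for each candidate:
  material V: M = 241 kN·m/kg
  material U: M = 148 kN·m/kg
  material L: M = 117 kN·m/kg
  material F: M = 80.8 kN·m/kg
  material S: M = 56.2 kN·m/kg
  material Q: M = 41.3 kN·m/kg
Material V has the largest M.

material V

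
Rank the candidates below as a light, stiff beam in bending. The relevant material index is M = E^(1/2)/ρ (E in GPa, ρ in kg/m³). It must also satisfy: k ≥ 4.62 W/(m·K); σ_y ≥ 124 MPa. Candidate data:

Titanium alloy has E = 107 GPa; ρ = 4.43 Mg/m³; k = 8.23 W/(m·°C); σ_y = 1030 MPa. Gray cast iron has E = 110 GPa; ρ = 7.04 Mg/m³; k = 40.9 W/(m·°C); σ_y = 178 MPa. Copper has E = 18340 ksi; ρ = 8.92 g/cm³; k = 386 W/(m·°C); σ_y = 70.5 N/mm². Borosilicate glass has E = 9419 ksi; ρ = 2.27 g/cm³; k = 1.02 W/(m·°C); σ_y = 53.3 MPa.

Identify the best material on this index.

titanium alloy

Screen on constraints: k ≥ 4.62 W/(m·K); σ_y ≥ 124 MPa. Survivors: titanium alloy, gray cast iron.
Putting every candidate on a common basis:
  titanium alloy: E = 107.0 GPa, ρ = 4430 kg/m³
  gray cast iron: E = 110.0 GPa, ρ = 7040 kg/m³
  titanium alloy: M = 2.34×10⁻³
  gray cast iron: M = 1.49×10⁻³
The maximum is for titanium alloy.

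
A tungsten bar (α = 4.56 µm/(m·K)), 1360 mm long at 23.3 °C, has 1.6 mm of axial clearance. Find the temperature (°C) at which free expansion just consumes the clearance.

α·L₀·ΔT = 1.6 mm ⇒ ΔT = 1.6 / (4.56×10⁻⁶ × 1360.0) = 258.0 K.
T = 23.3 + 258.0 = 281.3 °C.

281 °C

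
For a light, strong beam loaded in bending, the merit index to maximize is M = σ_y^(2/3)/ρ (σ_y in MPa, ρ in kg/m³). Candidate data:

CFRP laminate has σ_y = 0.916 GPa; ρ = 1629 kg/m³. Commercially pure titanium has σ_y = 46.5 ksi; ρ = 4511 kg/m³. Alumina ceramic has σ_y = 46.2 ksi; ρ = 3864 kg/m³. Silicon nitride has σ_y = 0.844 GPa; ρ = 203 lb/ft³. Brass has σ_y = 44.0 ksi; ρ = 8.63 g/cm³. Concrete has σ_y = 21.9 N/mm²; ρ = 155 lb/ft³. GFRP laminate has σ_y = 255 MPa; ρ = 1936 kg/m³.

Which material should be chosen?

CFRP laminate

Putting every candidate on a common basis:
  CFRP laminate: σ_y = 916.0 MPa, ρ = 1629 kg/m³
  commercially pure titanium: σ_y = 320.6 MPa, ρ = 4511 kg/m³
  alumina ceramic: σ_y = 318.5 MPa, ρ = 3864 kg/m³
  silicon nitride: σ_y = 844.0 MPa, ρ = 3252 kg/m³
  brass: σ_y = 303.4 MPa, ρ = 8630 kg/m³
  concrete: σ_y = 21.90 MPa, ρ = 2483 kg/m³
  GFRP laminate: σ_y = 255.0 MPa, ρ = 1936 kg/m³
  CFRP laminate: M = 57.9×10⁻³
  silicon nitride: M = 27.5×10⁻³
  GFRP laminate: M = 20.8×10⁻³
  alumina ceramic: M = 12.1×10⁻³
  commercially pure titanium: M = 10.4×10⁻³
  brass: M = 5.23×10⁻³
  concrete: M = 3.15×10⁻³
CFRP laminate has the largest M.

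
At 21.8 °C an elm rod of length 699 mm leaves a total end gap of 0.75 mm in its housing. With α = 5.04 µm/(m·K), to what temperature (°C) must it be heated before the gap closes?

α·L₀·ΔT = 0.75 mm ⇒ ΔT = 0.75 / (5.04×10⁻⁶ × 699.0) = 212.9 K.
T = 21.8 + 212.9 = 234.7 °C.

235 °C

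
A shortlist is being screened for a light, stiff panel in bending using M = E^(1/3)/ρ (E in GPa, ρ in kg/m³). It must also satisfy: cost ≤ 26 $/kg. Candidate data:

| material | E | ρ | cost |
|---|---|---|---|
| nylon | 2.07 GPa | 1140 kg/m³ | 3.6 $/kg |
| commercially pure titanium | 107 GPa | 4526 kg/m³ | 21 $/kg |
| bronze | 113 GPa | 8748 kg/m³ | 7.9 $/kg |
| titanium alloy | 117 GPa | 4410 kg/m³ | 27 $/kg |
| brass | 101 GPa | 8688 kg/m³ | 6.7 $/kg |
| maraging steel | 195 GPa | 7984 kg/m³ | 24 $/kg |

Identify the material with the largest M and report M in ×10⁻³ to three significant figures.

Screen on constraints: cost ≤ 26 $/kg. Survivors: nylon, commercially pure titanium, bronze, brass, maraging steel.
Per-candidate index values:
  nylon: M = 1.12×10⁻³
  commercially pure titanium: M = 1.05×10⁻³
  maraging steel: M = 0.726×10⁻³
  bronze: M = 0.553×10⁻³
  brass: M = 0.536×10⁻³
Nylon has the largest M.

nylon, M = 1.12×10⁻³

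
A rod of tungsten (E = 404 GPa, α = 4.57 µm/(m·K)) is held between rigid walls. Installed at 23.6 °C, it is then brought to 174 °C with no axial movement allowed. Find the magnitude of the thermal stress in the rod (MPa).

278 MPa

ΔT = 150.4 K. Constrained thermal stress σ = E·α·ΔT = 404.0×10³ MPa × 4.57×10⁻⁶ × 150.4 = 278 MPa (compressive).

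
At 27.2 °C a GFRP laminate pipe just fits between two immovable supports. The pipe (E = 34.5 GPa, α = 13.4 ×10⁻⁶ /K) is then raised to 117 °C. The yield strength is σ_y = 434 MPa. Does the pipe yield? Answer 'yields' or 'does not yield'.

does not yield

ΔT = 89.80 K. Constrained thermal stress σ = E·α·ΔT = 34.50×10³ MPa × 13.4×10⁻⁶ × 89.80 = 41.5 MPa (compressive).
Compare to σ_y = 434 MPa: σ < σ_y, so it does not yield.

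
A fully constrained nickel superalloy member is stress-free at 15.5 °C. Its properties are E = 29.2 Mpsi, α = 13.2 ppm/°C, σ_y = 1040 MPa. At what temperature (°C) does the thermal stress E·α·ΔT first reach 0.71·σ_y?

E = 29.2 Mpsi = 201.3 GPa.
E·α·ΔT = 738.4 MPa ⇒ ΔT = 738.4 / (201.3×10³ × 13.2×10⁻⁶) = 277.9 K.
T = 15.5 + 277.9 = 293.4 °C.

293 °C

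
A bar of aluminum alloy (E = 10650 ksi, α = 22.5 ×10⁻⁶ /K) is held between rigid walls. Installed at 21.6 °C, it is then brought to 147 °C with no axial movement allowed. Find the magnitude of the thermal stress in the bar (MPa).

207 MPa

E = 10650 ksi = 73.43 GPa.
ΔT = 125.4 K. Constrained thermal stress σ = E·α·ΔT = 73.43×10³ MPa × 22.5×10⁻⁶ × 125.4 = 207 MPa (compressive).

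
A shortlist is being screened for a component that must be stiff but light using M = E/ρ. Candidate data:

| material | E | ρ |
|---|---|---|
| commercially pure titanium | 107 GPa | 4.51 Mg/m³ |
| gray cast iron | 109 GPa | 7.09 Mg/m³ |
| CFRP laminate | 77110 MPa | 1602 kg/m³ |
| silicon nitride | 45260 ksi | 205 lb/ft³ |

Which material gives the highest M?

Putting every candidate on a common basis:
  commercially pure titanium: E = 107.0 GPa, ρ = 4510 kg/m³
  gray cast iron: E = 109.0 GPa, ρ = 7090 kg/m³
  CFRP laminate: E = 77.11 GPa, ρ = 1602 kg/m³
  silicon nitride: E = 312.1 GPa, ρ = 3284 kg/m³
  silicon nitride: M = 95.0 MN·m/kg
  CFRP laminate: M = 48.1 MN·m/kg
  commercially pure titanium: M = 23.7 MN·m/kg
  gray cast iron: M = 15.4 MN·m/kg
Silicon nitride has the largest M.

silicon nitride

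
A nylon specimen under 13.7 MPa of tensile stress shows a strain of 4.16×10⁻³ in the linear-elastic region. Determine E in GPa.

3.29 GPa

E = σ/ε = 13.7 MPa / 4.16×10⁻³ = 3293 MPa = 3.29 GPa.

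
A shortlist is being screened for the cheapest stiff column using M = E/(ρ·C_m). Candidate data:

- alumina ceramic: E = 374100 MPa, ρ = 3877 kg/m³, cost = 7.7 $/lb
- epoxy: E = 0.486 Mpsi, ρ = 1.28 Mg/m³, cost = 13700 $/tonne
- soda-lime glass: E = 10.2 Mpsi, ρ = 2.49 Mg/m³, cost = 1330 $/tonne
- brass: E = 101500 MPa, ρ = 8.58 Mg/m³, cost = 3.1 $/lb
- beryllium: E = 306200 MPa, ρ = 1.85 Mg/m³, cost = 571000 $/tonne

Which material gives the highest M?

soda-lime glass

Normalizing units and computing the index:
  alumina ceramic: E = 374.1 GPa, ρ = 3877 kg/m³, cost = 16.98 $/kg
  epoxy: E = 3.351 GPa, ρ = 1280 kg/m³, cost = 13.70 $/kg
  soda-lime glass: E = 70.33 GPa, ρ = 2490 kg/m³, cost = 1.330 $/kg
  brass: E = 101.5 GPa, ρ = 8580 kg/m³, cost = 6.834 $/kg
  beryllium: E = 306.2 GPa, ρ = 1850 kg/m³, cost = 571.0 $/kg
  soda-lime glass: M = 21.2 MN·m per $
  alumina ceramic: M = 5.68 MN·m per $
  brass: M = 1.73 MN·m per $
  beryllium: M = 0.290 MN·m per $
  epoxy: M = 0.191 MN·m per $
Soda-lime glass ranks first.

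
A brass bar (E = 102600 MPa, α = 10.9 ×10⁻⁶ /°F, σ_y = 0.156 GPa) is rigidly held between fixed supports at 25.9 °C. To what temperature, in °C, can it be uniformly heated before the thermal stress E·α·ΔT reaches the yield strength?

103 °C

E = 102600 MPa = 102.6 GPa.
α = 10.9×10⁻⁶/°F × 9/5 = 19.6×10⁻⁶/K.
σ_y = 0.156 GPa = 156.0 MPa.
E·α·ΔT = 156.0 MPa ⇒ ΔT = 156.0 / (102.6×10³ × 19.6×10⁻⁶) = 77.50 K.
T = 25.9 + 77.50 = 103.4 °C.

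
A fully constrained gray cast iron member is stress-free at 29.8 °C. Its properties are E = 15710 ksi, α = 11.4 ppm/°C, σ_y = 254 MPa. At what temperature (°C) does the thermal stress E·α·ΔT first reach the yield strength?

235 °C

E = 15710 ksi = 108.3 GPa.
E·α·ΔT = 254.0 MPa ⇒ ΔT = 254.0 / (108.3×10³ × 11.4×10⁻⁶) = 205.7 K.
T = 29.8 + 205.7 = 235.5 °C.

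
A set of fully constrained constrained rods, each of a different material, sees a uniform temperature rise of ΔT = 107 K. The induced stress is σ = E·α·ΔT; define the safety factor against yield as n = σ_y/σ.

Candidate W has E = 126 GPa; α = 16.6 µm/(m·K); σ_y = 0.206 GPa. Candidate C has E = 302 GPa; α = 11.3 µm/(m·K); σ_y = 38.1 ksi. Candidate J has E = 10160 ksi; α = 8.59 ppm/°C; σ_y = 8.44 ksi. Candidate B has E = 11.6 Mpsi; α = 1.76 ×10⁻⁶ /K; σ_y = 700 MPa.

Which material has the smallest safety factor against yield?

candidate C

Converting E to GPa, α to ×10⁻⁶/K, σ_y to MPa, then σ and n for each:
  candidate W: E = 126.0, α = 16.6, σ_y = 206.0 → σ = 224 MPa, n = 0.920
  candidate C: E = 302.0, α = 11.3, σ_y = 262.7 → σ = 365 MPa, n = 0.719
  candidate J: E = 70.05, α = 8.59, σ_y = 58.19 → σ = 64.4 MPa, n = 0.904
  candidate B: E = 79.98, α = 1.76, σ_y = 700.0 → σ = 15.1 MPa, n = 46.5
Candidate C has the lowest safety factor, n = 0.719.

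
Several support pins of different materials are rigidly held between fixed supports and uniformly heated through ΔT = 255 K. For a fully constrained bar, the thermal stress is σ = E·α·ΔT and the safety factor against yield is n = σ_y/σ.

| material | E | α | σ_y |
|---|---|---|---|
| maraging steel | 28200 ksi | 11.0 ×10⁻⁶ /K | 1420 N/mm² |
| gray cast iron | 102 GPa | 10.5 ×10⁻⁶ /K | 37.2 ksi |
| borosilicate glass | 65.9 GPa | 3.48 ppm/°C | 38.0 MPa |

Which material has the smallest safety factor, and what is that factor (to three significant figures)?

borosilicate glass, n = 0.650

In consistent units (E in GPa, α in ×10⁻⁶/K, σ_y in MPa):
  maraging steel: E = 194.4, α = 11.0, σ_y = 1420 → σ = 545 MPa, n = 2.60
  gray cast iron: E = 102.0, α = 10.5, σ_y = 256.5 → σ = 273 MPa, n = 0.939
  borosilicate glass: E = 65.90, α = 3.48, σ_y = 38.00 → σ = 58.5 MPa, n = 0.650
Smallest n: borosilicate glass with n = 0.650.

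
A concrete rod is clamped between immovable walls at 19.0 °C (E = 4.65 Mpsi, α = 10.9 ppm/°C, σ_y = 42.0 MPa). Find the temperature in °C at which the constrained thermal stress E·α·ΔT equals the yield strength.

139 °C

E = 4.65 Mpsi = 32.06 GPa.
E·α·ΔT = 42.00 MPa ⇒ ΔT = 42.00 / (32.06×10³ × 10.9×10⁻⁶) = 120.2 K.
T = 19.0 + 120.2 = 139.2 °C.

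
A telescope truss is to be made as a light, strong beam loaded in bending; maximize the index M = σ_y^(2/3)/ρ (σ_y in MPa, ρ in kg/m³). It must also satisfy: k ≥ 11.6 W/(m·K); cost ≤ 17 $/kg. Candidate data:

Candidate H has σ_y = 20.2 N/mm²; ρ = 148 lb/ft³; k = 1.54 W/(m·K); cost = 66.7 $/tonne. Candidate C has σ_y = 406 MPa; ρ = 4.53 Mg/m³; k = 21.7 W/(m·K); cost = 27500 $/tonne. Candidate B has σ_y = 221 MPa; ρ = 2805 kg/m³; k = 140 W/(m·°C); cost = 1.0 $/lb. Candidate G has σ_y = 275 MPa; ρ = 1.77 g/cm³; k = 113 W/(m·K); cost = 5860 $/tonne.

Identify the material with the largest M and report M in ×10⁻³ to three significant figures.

candidate G, M = 23.9×10⁻³

Screen on constraints: k ≥ 11.6 W/(m·K); cost ≤ 17 $/kg. Survivors: candidate B, candidate G.
After converting to SI:
  candidate B: σ_y = 221.0 MPa, ρ = 2805 kg/m³
  candidate G: σ_y = 275.0 MPa, ρ = 1770 kg/m³
  candidate G: M = 23.9×10⁻³
  candidate B: M = 13.0×10⁻³
Candidate G ranks first.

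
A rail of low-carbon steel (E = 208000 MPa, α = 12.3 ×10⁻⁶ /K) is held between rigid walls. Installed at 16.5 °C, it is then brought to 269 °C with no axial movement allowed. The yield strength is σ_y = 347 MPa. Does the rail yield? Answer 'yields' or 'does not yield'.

yields

E = 208000 MPa = 208.0 GPa.
ΔT = 252.5 K. Constrained thermal stress σ = E·α·ΔT = 208.0×10³ MPa × 12.3×10⁻⁶ × 252.5 = 646 MPa (compressive).
Compare to σ_y = 347 MPa: σ ≥ σ_y, so it yields.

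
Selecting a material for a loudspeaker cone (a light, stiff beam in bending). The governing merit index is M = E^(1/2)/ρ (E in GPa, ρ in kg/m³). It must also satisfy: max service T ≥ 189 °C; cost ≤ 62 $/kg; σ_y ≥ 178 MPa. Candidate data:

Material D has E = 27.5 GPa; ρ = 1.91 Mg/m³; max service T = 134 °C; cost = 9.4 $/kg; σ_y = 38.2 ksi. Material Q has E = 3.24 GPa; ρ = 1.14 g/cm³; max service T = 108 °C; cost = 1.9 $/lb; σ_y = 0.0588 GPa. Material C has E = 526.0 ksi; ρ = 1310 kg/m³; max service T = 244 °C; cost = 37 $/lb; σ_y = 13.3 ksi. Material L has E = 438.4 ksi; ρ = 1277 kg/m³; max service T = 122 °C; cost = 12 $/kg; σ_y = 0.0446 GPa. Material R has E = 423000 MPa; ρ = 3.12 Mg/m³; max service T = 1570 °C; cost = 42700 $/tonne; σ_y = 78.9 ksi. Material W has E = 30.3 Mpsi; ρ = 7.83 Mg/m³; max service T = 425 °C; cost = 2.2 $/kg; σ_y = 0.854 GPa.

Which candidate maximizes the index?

material R

Screen on constraints: max service T ≥ 189 °C; cost ≤ 62 $/kg; σ_y ≥ 178 MPa. Survivors: material R, material W.
In SI units:
  material R: E = 423.0 GPa, ρ = 3120 kg/m³
  material W: E = 208.9 GPa, ρ = 7830 kg/m³
  material R: M = 6.59×10⁻³
  material W: M = 1.85×10⁻³
The maximum is for material R.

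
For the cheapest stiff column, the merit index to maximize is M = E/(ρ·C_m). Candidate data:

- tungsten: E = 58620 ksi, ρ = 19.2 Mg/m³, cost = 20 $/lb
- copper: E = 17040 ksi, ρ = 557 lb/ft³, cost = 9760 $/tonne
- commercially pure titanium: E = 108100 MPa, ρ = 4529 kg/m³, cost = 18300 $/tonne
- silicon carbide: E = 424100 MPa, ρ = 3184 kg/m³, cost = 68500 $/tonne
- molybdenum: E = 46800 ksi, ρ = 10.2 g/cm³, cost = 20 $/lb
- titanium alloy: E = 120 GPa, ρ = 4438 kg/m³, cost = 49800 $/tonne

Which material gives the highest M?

silicon carbide

After converting to SI:
  tungsten: E = 404.2 GPa, ρ = 19200 kg/m³, cost = 44.09 $/kg
  copper: E = 117.5 GPa, ρ = 8922 kg/m³, cost = 9.760 $/kg
  commercially pure titanium: E = 108.1 GPa, ρ = 4529 kg/m³, cost = 18.30 $/kg
  silicon carbide: E = 424.1 GPa, ρ = 3184 kg/m³, cost = 68.50 $/kg
  molybdenum: E = 322.7 GPa, ρ = 10200 kg/m³, cost = 44.09 $/kg
  titanium alloy: E = 120.0 GPa, ρ = 4438 kg/m³, cost = 49.80 $/kg
  silicon carbide: M = 1.94 MN·m per $
  copper: M = 1.35 MN·m per $
  commercially pure titanium: M = 1.30 MN·m per $
  molybdenum: M = 0.717 MN·m per $
  titanium alloy: M = 0.543 MN·m per $
  tungsten: M = 0.477 MN·m per $
Highest index: silicon carbide.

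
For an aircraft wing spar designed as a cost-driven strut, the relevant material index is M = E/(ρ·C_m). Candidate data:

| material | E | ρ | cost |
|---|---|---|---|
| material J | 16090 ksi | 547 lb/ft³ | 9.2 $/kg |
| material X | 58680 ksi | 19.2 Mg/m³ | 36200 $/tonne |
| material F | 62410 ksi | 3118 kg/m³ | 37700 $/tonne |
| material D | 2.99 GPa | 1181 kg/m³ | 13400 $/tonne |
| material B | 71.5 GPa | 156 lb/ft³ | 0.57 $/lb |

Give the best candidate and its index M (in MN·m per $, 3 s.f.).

material B, M = 22.8 MN·m per $

Putting every candidate on a common basis:
  material J: E = 110.9 GPa, ρ = 8762 kg/m³, cost = 9.200 $/kg
  material X: E = 404.6 GPa, ρ = 19200 kg/m³, cost = 36.20 $/kg
  material F: E = 430.3 GPa, ρ = 3118 kg/m³, cost = 37.70 $/kg
  material D: E = 2.990 GPa, ρ = 1181 kg/m³, cost = 13.40 $/kg
  material B: E = 71.50 GPa, ρ = 2499 kg/m³, cost = 1.257 $/kg
  material B: M = 22.8 MN·m per $
  material F: M = 3.66 MN·m per $
  material J: M = 1.38 MN·m per $
  material X: M = 0.582 MN·m per $
  material D: M = 0.189 MN·m per $
The maximum is for material B.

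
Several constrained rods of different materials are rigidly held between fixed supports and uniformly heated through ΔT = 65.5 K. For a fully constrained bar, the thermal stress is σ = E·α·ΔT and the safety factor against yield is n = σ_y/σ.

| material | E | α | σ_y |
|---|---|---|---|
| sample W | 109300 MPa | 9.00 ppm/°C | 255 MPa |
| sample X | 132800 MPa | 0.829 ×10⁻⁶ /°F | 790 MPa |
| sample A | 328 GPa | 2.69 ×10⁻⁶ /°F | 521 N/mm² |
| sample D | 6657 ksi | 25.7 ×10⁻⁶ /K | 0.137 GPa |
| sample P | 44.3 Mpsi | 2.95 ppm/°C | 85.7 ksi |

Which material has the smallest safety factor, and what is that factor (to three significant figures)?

Per material, after unit conversion:
  sample W: E = 109.3, α = 9.00, σ_y = 255.0 → σ = 64.4 MPa, n = 3.96
  sample X: E = 132.8, α = 1.49, σ_y = 790.0 → σ = 13.0 MPa, n = 60.9
  sample A: E = 328.0, α = 4.84, σ_y = 521.0 → σ = 104 MPa, n = 5.01
  sample D: E = 45.90, α = 25.7, σ_y = 137.0 → σ = 77.3 MPa, n = 1.77
  sample P: E = 305.4, α = 2.95, σ_y = 590.9 → σ = 59.0 MPa, n = 10.0
The minimum is sample D at n = 1.77.

sample D, n = 1.77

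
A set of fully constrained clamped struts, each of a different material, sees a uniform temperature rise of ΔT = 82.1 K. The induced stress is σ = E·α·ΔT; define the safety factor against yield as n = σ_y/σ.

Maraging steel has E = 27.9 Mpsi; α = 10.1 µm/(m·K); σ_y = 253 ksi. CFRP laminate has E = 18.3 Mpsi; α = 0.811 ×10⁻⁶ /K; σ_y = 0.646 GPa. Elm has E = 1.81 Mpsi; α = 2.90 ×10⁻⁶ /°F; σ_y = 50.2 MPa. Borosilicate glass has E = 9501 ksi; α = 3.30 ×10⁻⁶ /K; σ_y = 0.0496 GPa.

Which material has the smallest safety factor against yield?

With everything in SI (GPa, ×10⁻⁶/K, MPa):
  maraging steel: E = 192.4, α = 10.1, σ_y = 1744 → σ = 160 MPa, n = 10.9
  CFRP laminate: E = 126.2, α = 0.811, σ_y = 646.0 → σ = 8.40 MPa, n = 76.9
  elm: E = 12.48, α = 5.22, σ_y = 50.20 → σ = 5.35 MPa, n = 9.39
  borosilicate glass: E = 65.51, α = 3.30, σ_y = 49.60 → σ = 17.7 MPa, n = 2.79
Smallest n: borosilicate glass with n = 2.79.

borosilicate glass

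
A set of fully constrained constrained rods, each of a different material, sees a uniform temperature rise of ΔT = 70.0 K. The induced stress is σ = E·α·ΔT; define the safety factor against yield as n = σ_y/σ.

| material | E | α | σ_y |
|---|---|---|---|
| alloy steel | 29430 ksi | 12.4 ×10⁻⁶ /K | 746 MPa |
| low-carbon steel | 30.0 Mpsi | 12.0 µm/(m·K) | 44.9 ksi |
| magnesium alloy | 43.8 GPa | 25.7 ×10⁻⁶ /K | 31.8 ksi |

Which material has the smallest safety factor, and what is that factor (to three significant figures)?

low-carbon steel, n = 1.78

Per material, after unit conversion:
  alloy steel: E = 202.9, α = 12.4, σ_y = 746.0 → σ = 176 MPa, n = 4.24
  low-carbon steel: E = 206.8, α = 12.0, σ_y = 309.6 → σ = 174 MPa, n = 1.78
  magnesium alloy: E = 43.80, α = 25.7, σ_y = 219.3 → σ = 78.8 MPa, n = 2.78
Smallest n: low-carbon steel with n = 1.78.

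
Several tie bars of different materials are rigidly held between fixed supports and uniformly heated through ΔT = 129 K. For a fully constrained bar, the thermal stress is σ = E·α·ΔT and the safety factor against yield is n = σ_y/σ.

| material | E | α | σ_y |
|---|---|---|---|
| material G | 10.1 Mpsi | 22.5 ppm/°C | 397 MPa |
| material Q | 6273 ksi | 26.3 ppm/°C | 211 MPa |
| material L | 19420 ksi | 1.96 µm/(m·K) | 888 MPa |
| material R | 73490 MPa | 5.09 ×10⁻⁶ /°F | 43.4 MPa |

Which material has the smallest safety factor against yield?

Per material, after unit conversion:
  material G: E = 69.64, α = 22.5, σ_y = 397.0 → σ = 202 MPa, n = 1.96
  material Q: E = 43.25, α = 26.3, σ_y = 211.0 → σ = 147 MPa, n = 1.44
  material L: E = 133.9, α = 1.96, σ_y = 888.0 → σ = 33.9 MPa, n = 26.2
  material R: E = 73.49, α = 9.16, σ_y = 43.40 → σ = 86.9 MPa, n = 0.500
The minimum is material R at n = 0.500.

material R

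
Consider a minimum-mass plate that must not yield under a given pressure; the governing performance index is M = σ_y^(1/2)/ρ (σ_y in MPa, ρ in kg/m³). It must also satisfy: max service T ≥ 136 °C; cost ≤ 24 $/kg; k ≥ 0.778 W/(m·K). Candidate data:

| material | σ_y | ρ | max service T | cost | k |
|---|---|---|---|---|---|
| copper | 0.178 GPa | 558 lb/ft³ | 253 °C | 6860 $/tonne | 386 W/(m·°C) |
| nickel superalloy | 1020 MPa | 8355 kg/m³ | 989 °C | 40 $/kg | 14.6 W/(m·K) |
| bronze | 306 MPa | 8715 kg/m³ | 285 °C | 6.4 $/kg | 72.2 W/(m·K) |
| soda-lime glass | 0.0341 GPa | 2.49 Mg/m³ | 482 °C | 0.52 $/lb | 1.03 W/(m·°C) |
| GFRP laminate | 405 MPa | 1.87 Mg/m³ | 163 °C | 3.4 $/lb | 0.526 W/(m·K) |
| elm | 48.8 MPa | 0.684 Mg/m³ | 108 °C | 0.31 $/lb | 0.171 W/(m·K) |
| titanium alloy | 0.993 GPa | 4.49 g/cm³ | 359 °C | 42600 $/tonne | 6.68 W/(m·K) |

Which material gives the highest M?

Screen on constraints: max service T ≥ 136 °C; cost ≤ 24 $/kg; k ≥ 0.778 W/(m·K). Survivors: copper, bronze, soda-lime glass.
Normalizing units and computing the index:
  copper: σ_y = 178.0 MPa, ρ = 8938 kg/m³
  bronze: σ_y = 306.0 MPa, ρ = 8715 kg/m³
  soda-lime glass: σ_y = 34.10 MPa, ρ = 2490 kg/m³
  soda-lime glass: M = 2.35×10⁻³
  bronze: M = 2.01×10⁻³
  copper: M = 1.49×10⁻³
Highest index: soda-lime glass.

soda-lime glass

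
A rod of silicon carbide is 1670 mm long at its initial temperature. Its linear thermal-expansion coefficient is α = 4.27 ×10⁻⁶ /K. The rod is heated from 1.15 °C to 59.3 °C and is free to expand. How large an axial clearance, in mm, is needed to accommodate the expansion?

ΔT = 59.3 − 1.15 = 58.15 K.
ΔL = α·L₀·ΔT = 4.27×10⁻⁶ × 1670 mm × 58.15 K = 0.415 mm.

0.415 mm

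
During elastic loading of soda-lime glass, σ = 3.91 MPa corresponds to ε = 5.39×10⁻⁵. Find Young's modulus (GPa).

72.5 GPa

E = σ/ε = 3.91 MPa / 5.39×10⁻⁵ = 72540 MPa = 72.5 GPa.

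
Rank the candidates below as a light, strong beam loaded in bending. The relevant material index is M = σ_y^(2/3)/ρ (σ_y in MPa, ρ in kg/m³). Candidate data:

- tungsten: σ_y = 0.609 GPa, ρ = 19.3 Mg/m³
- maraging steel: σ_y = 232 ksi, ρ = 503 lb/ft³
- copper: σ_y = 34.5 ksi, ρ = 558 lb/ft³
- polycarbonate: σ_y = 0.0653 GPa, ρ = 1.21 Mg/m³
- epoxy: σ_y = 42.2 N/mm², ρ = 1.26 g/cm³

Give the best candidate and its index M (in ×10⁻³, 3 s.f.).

Convert each candidate to consistent units, then evaluate M:
  tungsten: σ_y = 609.0 MPa, ρ = 19300 kg/m³
  maraging steel: σ_y = 1600 MPa, ρ = 8057 kg/m³
  copper: σ_y = 237.9 MPa, ρ = 8938 kg/m³
  polycarbonate: σ_y = 65.30 MPa, ρ = 1210 kg/m³
  epoxy: σ_y = 42.20 MPa, ρ = 1260 kg/m³
  maraging steel: M = 17.0×10⁻³
  polycarbonate: M = 13.4×10⁻³
  epoxy: M = 9.62×10⁻³
  copper: M = 4.30×10⁻³
  tungsten: M = 3.72×10⁻³
Maraging steel ranks first.

maraging steel, M = 17.0×10⁻³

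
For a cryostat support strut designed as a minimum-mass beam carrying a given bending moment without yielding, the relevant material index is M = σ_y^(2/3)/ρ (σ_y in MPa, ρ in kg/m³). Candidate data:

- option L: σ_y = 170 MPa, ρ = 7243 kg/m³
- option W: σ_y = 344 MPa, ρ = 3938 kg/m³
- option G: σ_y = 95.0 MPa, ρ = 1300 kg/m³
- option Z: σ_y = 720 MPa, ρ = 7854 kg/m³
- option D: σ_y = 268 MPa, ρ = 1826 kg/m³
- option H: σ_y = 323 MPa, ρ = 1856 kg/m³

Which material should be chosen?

Evaluate M for each candidate:
  option H: M = 25.4×10⁻³
  option D: M = 22.8×10⁻³
  option G: M = 16.0×10⁻³
  option W: M = 12.5×10⁻³
  option Z: M = 10.2×10⁻³
  option L: M = 4.24×10⁻³
Highest index: option H.

option H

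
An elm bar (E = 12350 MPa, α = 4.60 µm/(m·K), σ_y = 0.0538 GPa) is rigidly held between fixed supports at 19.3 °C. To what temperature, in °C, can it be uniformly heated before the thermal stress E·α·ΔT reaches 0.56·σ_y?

550 °C

E = 12350 MPa = 12.35 GPa.
σ_y = 0.0538 GPa = 53.80 MPa.
E·α·ΔT = 30.13 MPa ⇒ ΔT = 30.13 / (12.35×10³ × 4.60×10⁻⁶) = 530.3 K.
T = 19.3 + 530.3 = 549.6 °C.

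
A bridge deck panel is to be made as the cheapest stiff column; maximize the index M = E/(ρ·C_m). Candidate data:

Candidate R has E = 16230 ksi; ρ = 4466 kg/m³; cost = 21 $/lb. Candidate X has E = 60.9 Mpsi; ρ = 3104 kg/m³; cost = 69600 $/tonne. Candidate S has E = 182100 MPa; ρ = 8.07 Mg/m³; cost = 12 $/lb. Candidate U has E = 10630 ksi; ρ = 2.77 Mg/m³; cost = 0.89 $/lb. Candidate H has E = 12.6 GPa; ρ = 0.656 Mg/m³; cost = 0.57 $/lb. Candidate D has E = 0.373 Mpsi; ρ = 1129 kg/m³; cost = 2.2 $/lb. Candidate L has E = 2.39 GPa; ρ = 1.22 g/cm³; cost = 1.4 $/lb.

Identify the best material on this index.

candidate H

Convert each candidate to consistent units, then evaluate M:
  candidate R: E = 111.9 GPa, ρ = 4466 kg/m³, cost = 46.30 $/kg
  candidate X: E = 419.9 GPa, ρ = 3104 kg/m³, cost = 69.60 $/kg
  candidate S: E = 182.1 GPa, ρ = 8070 kg/m³, cost = 26.46 $/kg
  candidate U: E = 73.29 GPa, ρ = 2770 kg/m³, cost = 1.962 $/kg
  candidate H: E = 12.60 GPa, ρ = 656.0 kg/m³, cost = 1.257 $/kg
  candidate D: E = 2.572 GPa, ρ = 1129 kg/m³, cost = 4.850 $/kg
  candidate L: E = 2.390 GPa, ρ = 1220 kg/m³, cost = 3.086 $/kg
  candidate H: M = 15.3 MN·m per $
  candidate U: M = 13.5 MN·m per $
  candidate X: M = 1.94 MN·m per $
  candidate S: M = 0.853 MN·m per $
  candidate L: M = 0.635 MN·m per $
  candidate R: M = 0.541 MN·m per $
  candidate D: M = 0.470 MN·m per $
Highest index: candidate H.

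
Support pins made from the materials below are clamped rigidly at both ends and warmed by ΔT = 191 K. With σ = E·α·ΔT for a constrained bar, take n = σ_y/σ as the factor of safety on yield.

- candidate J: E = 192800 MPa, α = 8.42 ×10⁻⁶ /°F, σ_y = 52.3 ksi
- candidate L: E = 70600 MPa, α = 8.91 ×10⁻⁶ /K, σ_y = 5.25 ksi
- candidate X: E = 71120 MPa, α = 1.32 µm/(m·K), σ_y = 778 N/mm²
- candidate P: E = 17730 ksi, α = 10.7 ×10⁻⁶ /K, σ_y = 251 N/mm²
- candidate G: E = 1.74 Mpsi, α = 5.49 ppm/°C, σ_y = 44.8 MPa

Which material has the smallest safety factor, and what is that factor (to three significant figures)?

Converting E to GPa, α to ×10⁻⁶/K, σ_y to MPa, then σ and n for each:
  candidate J: E = 192.8, α = 15.2, σ_y = 360.6 → σ = 558 MPa, n = 0.646
  candidate L: E = 70.60, α = 8.91, σ_y = 36.20 → σ = 120 MPa, n = 0.301
  candidate X: E = 71.12, α = 1.32, σ_y = 778.0 → σ = 17.9 MPa, n = 43.4
  candidate P: E = 122.2, α = 10.7, σ_y = 251.0 → σ = 250 MPa, n = 1.00
  candidate G: E = 12.00, α = 5.49, σ_y = 44.80 → σ = 12.6 MPa, n = 3.56
Candidate L has the lowest safety factor, n = 0.301.

candidate L, n = 0.301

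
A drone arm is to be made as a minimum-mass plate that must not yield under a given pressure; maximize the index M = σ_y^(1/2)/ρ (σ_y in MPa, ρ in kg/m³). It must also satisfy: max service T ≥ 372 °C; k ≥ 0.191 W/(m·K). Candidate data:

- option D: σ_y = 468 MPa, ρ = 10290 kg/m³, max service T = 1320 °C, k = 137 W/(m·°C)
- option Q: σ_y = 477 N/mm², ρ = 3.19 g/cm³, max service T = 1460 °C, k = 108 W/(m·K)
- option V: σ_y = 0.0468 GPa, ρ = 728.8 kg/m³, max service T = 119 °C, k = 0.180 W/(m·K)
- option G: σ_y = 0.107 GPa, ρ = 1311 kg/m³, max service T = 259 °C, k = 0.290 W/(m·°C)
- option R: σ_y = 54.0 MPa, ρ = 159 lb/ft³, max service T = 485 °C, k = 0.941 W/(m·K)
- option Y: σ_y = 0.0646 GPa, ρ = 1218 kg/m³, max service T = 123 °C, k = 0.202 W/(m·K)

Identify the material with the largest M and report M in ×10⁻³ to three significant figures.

option Q, M = 6.85×10⁻³

Screen on constraints: max service T ≥ 372 °C; k ≥ 0.191 W/(m·K). Survivors: option D, option Q, option R.
After converting to SI:
  option D: σ_y = 468.0 MPa, ρ = 10290 kg/m³
  option Q: σ_y = 477.0 MPa, ρ = 3190 kg/m³
  option R: σ_y = 54.00 MPa, ρ = 2547 kg/m³
  option Q: M = 6.85×10⁻³
  option R: M = 2.89×10⁻³
  option D: M = 2.10×10⁻³
Option Q has the largest M.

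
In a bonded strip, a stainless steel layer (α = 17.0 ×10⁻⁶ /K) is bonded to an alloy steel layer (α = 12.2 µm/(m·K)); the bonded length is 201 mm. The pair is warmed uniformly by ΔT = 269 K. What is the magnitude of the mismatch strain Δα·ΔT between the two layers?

Δα = |17.0 − 12.2|×10⁻⁶/K = 4.80×10⁻⁶/K.
Mismatch strain = Δα·ΔT = 4.80×10⁻⁶ × 269.0 = 1.29×10⁻³.

1.29×10⁻³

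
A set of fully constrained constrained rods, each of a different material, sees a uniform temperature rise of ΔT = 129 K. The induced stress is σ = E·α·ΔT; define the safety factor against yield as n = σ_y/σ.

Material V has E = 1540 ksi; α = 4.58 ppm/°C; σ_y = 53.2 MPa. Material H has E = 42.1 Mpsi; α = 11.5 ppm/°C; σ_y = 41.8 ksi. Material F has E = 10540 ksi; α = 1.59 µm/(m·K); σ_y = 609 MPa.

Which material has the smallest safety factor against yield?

Converting E to GPa, α to ×10⁻⁶/K, σ_y to MPa, then σ and n for each:
  material V: E = 10.62, α = 4.58, σ_y = 53.20 → σ = 6.27 MPa, n = 8.48
  material H: E = 290.3, α = 11.5, σ_y = 288.2 → σ = 431 MPa, n = 0.669
  material F: E = 72.67, α = 1.59, σ_y = 609.0 → σ = 14.9 MPa, n = 40.9
Material H has the lowest safety factor, n = 0.669.

material H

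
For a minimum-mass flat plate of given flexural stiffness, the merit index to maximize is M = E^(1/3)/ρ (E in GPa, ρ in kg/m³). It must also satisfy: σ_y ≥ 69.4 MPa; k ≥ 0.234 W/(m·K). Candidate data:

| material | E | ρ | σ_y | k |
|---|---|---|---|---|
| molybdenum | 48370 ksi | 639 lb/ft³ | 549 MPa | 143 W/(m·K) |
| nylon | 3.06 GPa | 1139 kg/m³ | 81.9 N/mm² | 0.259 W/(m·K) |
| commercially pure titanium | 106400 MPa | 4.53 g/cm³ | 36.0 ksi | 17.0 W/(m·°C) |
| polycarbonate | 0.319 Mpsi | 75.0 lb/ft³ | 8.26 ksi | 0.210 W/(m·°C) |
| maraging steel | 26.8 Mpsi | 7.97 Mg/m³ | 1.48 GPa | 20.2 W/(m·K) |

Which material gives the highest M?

Screen on constraints: σ_y ≥ 69.4 MPa; k ≥ 0.234 W/(m·K). Survivors: molybdenum, nylon, commercially pure titanium, maraging steel.
Normalizing units and computing the index:
  molybdenum: E = 333.5 GPa, ρ = 10240 kg/m³
  nylon: E = 3.060 GPa, ρ = 1139 kg/m³
  commercially pure titanium: E = 106.4 GPa, ρ = 4530 kg/m³
  maraging steel: E = 184.8 GPa, ρ = 7970 kg/m³
  nylon: M = 1.27×10⁻³
  commercially pure titanium: M = 1.05×10⁻³
  maraging steel: M = 0.715×10⁻³
  molybdenum: M = 0.678×10⁻³
The maximum is for nylon.

nylon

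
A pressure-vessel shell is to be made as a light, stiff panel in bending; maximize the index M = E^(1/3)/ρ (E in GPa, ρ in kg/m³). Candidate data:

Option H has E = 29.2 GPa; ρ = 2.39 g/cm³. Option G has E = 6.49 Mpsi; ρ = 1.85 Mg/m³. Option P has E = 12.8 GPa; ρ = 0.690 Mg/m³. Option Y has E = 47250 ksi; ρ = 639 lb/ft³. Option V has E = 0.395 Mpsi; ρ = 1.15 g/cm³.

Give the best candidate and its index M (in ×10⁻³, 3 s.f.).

option P, M = 3.39×10⁻³

In SI units:
  option H: E = 29.20 GPa, ρ = 2390 kg/m³
  option G: E = 44.75 GPa, ρ = 1850 kg/m³
  option P: E = 12.80 GPa, ρ = 690.0 kg/m³
  option Y: E = 325.8 GPa, ρ = 10240 kg/m³
  option V: E = 2.723 GPa, ρ = 1150 kg/m³
  option P: M = 3.39×10⁻³
  option G: M = 1.92×10⁻³
  option H: M = 1.29×10⁻³
  option V: M = 1.21×10⁻³
  option Y: M = 0.672×10⁻³
Option P ranks first.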